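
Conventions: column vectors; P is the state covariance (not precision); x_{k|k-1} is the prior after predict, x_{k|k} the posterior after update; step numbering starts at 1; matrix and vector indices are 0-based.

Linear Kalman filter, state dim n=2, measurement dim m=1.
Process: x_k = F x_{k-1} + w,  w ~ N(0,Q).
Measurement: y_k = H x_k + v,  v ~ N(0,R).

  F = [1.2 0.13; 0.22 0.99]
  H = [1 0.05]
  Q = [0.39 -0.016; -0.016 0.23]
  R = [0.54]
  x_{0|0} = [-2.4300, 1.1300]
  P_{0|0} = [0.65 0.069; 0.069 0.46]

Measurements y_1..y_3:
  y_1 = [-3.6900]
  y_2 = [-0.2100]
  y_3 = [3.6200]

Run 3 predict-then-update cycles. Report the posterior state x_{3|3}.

x_post = [1.5655, 1.2126]

step 1: x^-=[-2.7691, 0.5841]  P^-=[1.3553 0.2987; 0.2987 0.7424]  S=[1.9270]  K=[0.7111; 0.1743]  nu=[-0.9501]  x^+=[-3.4447, 0.4185]  P^+=[0.3810 0.0599; 0.0599 0.6838]
step 2: x^-=[-4.0792, -0.3435]  P^-=[0.9689 0.2455; 0.2455 0.9448]  S=[1.5358]  K=[0.6389; 0.1906]  nu=[3.8864]  x^+=[-1.5964, 0.3973]  P^+=[0.3421 0.0585; 0.0585 0.8890]
step 3: x^-=[-1.8640, 0.0421]  P^-=[0.9158 0.2599; 0.2599 1.1433]  S=[1.4847]  K=[0.6256; 0.2135]  nu=[5.4819]  x^+=[1.5655, 1.2126]  P^+=[0.3348 0.0615; 0.0615 1.0756]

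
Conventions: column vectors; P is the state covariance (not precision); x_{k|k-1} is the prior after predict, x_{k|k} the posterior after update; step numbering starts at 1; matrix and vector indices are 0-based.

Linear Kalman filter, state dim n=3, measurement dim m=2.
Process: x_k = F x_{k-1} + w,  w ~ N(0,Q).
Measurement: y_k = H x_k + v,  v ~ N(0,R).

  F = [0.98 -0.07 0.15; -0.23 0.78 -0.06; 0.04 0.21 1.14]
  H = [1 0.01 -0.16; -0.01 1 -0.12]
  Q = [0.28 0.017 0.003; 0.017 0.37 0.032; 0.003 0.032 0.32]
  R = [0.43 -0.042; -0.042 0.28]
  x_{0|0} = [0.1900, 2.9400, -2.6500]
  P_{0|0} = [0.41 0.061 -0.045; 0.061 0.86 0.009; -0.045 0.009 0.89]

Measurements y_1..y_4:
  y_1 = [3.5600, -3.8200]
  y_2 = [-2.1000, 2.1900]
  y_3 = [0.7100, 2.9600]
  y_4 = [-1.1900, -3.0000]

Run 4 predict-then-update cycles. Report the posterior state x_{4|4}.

x_post = [-1.1282, -1.4638, -2.2561]

step 1: x^-=[-0.4171, 2.4085, -2.3960]  P^-=[0.6762 -0.0775 0.1200; -0.0775 0.8941 0.1270; 0.1200 0.1270 1.5165]  S=[1.1048 -0.1229; -0.1229 1.1674]  K=[0.5915 -0.0222; 0.0034 0.7539; -0.1166 -0.0604]  nu=[3.5697, -6.5202]  x^+=[1.8395, -2.4948, -2.4182]  P^+=[0.2858 -0.0053 0.1905; -0.0053 0.2313 0.1698; 0.1905 0.1698 1.4989]
step 2: x^-=[1.6146, -2.2240, -3.2071]  P^-=[0.6426 -0.0749 0.4719; -0.0749 0.5225 0.0632; 0.4719 0.0632 2.3772]  S=[0.9808 -0.1385; -0.1385 0.8243]  K=[0.5672 -0.0721; 0.0072 0.6268; 0.0564 -0.2656]  nu=[-4.2055, 4.0453]  x^+=[-1.0624, 0.2816, -4.5190]  P^+=[0.3114 0.0075 0.4033; 0.0075 0.1998 0.2047; 0.4033 0.2047 2.3118]
step 3: x^-=[-1.7387, 0.7351, -5.1350]  P^-=[0.7453 -0.0919 0.8522; -0.0919 0.5057 -0.0236; 0.8522 -0.0236 3.4686]  S=[0.9897 -0.1667; -0.1667 0.8452]  K=[0.5939 -0.1213; 0.0183 0.6063; 0.2179 -0.4875]  nu=[1.6197, 1.5913]  x^+=[-0.9698, 1.7295, -5.5578]  P^+=[0.3597 0.0192 0.6214; 0.0192 0.1983 0.2428; 0.6214 0.2428 3.1853]
step 4: x^-=[-1.9051, 1.9055, -6.0115]  P^-=[0.8731 -0.1171 1.2490; -0.1171 0.5087 -0.1086; 1.2490 -0.1086 4.6422]  S=[1.0203 -0.2040; -0.2040 0.8870]  K=[0.6253 -0.1670; 0.0263 0.5955; 0.3588 -0.6820]  nu=[-0.2658, -5.6459]  x^+=[-1.1282, -1.4638, -2.2561]  P^+=[0.4068 0.0294 0.8198; 0.0294 0.1998 0.2820; 0.8198 0.2820 3.9984]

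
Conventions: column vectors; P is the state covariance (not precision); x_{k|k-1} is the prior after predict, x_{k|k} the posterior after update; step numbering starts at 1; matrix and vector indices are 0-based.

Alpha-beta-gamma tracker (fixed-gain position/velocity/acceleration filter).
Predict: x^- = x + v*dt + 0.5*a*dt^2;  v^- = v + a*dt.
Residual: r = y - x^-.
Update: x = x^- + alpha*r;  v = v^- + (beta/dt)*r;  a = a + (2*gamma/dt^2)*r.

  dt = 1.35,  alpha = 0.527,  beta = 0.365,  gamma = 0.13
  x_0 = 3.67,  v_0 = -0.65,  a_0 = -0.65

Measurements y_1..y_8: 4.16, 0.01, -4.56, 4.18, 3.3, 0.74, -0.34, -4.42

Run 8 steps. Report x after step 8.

step 1: x_pred=2.2002  r=1.9598  x^+=3.2330  v^+=-0.9976  a^+=-0.3704
step 2: x_pred=1.5487  r=-1.5387  x^+=0.7378  v^+=-1.9137  a^+=-0.5899
step 3: x_pred=-2.3833  r=-2.1767  x^+=-3.5304  v^+=-3.2986  a^+=-0.9005
step 4: x_pred=-8.8041  r=12.9841  x^+=-1.9615  v^+=-1.0037  a^+=0.9519
step 5: x_pred=-2.4491  r=5.7491  x^+=0.5807  v^+=1.8357  a^+=1.7720
step 6: x_pred=4.6736  r=-3.9336  x^+=2.6006  v^+=3.1644  a^+=1.2109
step 7: x_pred=7.9759  r=-8.3159  x^+=3.5934  v^+=2.5507  a^+=0.0245
step 8: x_pred=7.0592  r=-11.4792  x^+=1.0097  v^+=-0.5199  a^+=-1.6131

x_post = 1.0097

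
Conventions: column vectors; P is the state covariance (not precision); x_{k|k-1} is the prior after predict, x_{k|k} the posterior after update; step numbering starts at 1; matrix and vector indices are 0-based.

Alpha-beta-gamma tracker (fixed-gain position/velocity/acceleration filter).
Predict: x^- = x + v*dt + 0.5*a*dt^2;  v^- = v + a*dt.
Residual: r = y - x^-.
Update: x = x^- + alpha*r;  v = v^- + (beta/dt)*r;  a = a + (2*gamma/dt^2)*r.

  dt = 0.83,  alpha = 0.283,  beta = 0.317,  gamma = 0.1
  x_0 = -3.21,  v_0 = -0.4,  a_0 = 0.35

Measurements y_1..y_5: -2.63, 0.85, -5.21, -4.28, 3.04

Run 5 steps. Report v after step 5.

v_post = 0.5427

step 1: x_pred=-3.4214  r=0.7914  x^+=-3.1975  v^+=0.1928  a^+=0.5798
step 2: x_pred=-2.8378  r=3.6878  x^+=-1.7941  v^+=2.0824  a^+=1.6504
step 3: x_pred=0.5028  r=-5.7128  x^+=-1.1139  v^+=1.2704  a^+=-0.0081
step 4: x_pred=-0.0623  r=-4.2177  x^+=-1.2559  v^+=-0.3472  a^+=-1.2326
step 5: x_pred=-1.9687  r=5.0087  x^+=-0.5512  v^+=0.5427  a^+=0.2215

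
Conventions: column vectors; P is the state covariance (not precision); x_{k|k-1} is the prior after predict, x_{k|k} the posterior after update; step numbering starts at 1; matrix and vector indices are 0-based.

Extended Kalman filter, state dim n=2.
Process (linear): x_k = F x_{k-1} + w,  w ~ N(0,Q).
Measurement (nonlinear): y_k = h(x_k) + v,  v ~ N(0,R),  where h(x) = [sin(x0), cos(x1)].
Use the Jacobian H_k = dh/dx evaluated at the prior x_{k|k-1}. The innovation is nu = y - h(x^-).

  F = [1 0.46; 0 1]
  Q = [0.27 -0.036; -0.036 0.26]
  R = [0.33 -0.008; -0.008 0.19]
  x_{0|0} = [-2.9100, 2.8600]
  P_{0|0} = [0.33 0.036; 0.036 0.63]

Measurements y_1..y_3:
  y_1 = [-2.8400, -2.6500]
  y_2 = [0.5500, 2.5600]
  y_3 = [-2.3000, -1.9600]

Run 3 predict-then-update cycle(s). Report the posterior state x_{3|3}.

x_post = [5.2204, 8.7484]

step 1: x^-=[-1.5944, 2.8600]  P^-=[0.7664 0.2898; 0.2898 0.8900]  H_jac=[-0.0236 0.0000; 0.0000 -0.2779]  S=[0.3304 -0.0061; -0.0061 0.2587]  K=[-0.0605 -0.3127; -0.0384 -0.9568]  nu=[-1.8403, -1.6894]  x^+=[-0.9548, 4.5470]  P^+=[0.7402 0.2121; 0.2121 0.6531]
step 2: x^-=[1.1368, 4.5470]  P^-=[1.3434 0.4765; 0.4765 0.9131]  H_jac=[0.4205 0.0000; 0.0000 0.9864]  S=[0.5675 0.1896; 0.1896 1.0784]  K=[0.9028 0.2771; 0.0786 0.8214]  nu=[-0.3573, 2.7246]  x^+=[1.5693, 6.7569]  P^+=[0.7033 0.0461; 0.0461 0.1576]
step 3: x^-=[4.6774, 6.7569]  P^-=[1.0490 0.0825; 0.0825 0.4176]  H_jac=[-0.0350 0.0000; 0.0000 -0.4562]  S=[0.3313 -0.0067; -0.0067 0.2769]  K=[-0.1135 -0.1387; -0.0226 -0.6885]  nu=[-1.3006, -2.8499]  x^+=[5.2204, 8.7484]  P^+=[1.0396 0.0558; 0.0558 0.2864]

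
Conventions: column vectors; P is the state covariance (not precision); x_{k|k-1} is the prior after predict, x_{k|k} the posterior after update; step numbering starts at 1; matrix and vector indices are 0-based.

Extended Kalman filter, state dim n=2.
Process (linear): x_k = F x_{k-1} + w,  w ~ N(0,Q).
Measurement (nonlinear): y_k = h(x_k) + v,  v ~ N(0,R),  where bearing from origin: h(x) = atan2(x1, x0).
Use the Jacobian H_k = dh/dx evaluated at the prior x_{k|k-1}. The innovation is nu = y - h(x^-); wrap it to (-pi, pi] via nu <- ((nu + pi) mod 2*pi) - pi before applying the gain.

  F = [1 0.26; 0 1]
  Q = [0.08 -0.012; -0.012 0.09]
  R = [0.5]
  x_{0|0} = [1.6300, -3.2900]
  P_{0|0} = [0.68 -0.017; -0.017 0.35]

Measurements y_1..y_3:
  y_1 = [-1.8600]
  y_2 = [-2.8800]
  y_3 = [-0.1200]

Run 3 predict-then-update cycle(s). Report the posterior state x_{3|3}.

x_post = [-1.0537, -3.4367]

step 1: x^-=[0.7746, -3.2900]  P^-=[0.7748 0.0620; 0.0620 0.4400]  H_jac=[0.2880 0.0678]  S=[0.5687]  K=[0.3998; 0.0839]  nu=[-0.5204]  x^+=[0.5666, -3.3336]  P^+=[0.6839 0.0429; 0.0429 0.4360]
step 2: x^-=[-0.3002, -3.3336]  P^-=[0.8157 0.1443; 0.1443 0.5260]  H_jac=[0.2976 -0.0268]  S=[0.5703]  K=[0.4188; 0.0506]  nu=[-1.2194]  x^+=[-0.8109, -3.3953]  P^+=[0.7157 0.1322; 0.1322 0.5245]
step 3: x^-=[-1.6937, -3.3953]  P^-=[0.8999 0.2566; 0.2566 0.6145]  H_jac=[0.2358 -0.1176]  S=[0.5443]  K=[0.3344; -0.0216]  nu=[1.9135]  x^+=[-1.0537, -3.4367]  P^+=[0.8390 0.2605; 0.2605 0.6143]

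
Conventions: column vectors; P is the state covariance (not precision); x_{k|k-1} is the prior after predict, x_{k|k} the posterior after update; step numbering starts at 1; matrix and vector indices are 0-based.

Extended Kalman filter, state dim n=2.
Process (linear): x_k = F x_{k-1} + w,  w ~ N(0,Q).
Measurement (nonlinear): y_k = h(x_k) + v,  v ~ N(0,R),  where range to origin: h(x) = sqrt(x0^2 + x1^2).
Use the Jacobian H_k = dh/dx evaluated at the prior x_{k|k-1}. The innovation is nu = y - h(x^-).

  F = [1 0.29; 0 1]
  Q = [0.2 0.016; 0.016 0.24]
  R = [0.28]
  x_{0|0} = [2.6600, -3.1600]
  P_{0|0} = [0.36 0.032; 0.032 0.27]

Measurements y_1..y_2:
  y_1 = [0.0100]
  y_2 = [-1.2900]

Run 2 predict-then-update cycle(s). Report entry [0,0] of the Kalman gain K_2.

K[0,0] = 0.0566

step 1: x^-=[1.7436, -3.1600]  P^-=[0.6013 0.1263; 0.1263 0.5100]  H_jac=[0.4831 -0.8756]  S=[0.7045]  K=[0.2554; -0.5473]  nu=[-3.5991]  x^+=[0.8245, -1.1903]  P^+=[0.5553 0.2247; 0.2247 0.2990]
step 2: x^-=[0.4793, -1.1903]  P^-=[0.9108 0.3275; 0.3275 0.5390]  H_jac=[0.3735 -0.9276]  S=[0.6440]  K=[0.0566; -0.5865]  nu=[-2.5732]  x^+=[0.3337, 0.3189]  P^+=[0.9088 0.3488; 0.3488 0.3175]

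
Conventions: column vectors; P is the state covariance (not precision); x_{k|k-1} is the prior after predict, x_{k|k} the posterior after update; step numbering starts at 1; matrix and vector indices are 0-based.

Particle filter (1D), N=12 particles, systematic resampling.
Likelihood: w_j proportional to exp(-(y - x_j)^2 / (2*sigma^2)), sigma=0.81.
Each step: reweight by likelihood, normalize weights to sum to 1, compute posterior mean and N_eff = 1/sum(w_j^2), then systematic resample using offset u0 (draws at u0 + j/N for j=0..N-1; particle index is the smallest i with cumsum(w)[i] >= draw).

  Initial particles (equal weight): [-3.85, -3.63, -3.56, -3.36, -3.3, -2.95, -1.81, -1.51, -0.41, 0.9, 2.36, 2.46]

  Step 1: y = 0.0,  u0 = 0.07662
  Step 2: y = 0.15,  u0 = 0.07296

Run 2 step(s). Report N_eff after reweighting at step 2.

N_eff = 10.2961

step 1: w=[0.0000, 0.0000, 0.0000, 0.0001, 0.0001, 0.0008, 0.0483, 0.1033, 0.5164, 0.3166, 0.0084, 0.0058]  mean=-0.1394  Neff=2.6313  idx=[7, 8, 8, 8, 8, 8, 8, 8, 9, 9, 9, 10]
step 2: w=[0.0161, 0.1034, 0.1034, 0.1034, 0.1034, 0.1034, 0.1034, 0.1034, 0.0856, 0.0856, 0.0856, 0.0032]  mean=-0.0826  Neff=10.2961  idx=[1, 2, 3, 3, 4, 5, 6, 7, 7, 8, 9, 10]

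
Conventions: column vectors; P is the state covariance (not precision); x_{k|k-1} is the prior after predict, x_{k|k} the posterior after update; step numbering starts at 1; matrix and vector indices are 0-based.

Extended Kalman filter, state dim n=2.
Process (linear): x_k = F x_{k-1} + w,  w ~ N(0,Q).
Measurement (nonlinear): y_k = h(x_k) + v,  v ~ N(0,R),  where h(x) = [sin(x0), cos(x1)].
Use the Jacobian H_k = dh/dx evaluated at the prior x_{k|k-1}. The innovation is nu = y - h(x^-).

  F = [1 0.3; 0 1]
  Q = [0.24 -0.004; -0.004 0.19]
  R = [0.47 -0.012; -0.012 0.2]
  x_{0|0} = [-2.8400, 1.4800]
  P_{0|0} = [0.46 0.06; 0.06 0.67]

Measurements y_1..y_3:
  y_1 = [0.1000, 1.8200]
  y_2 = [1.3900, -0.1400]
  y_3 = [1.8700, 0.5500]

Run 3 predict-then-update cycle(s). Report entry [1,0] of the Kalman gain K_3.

K[1,0] = -0.1212

step 1: x^-=[-2.3960, 1.4800]  P^-=[0.7963 0.2570; 0.2570 0.8600]  H_jac=[-0.7347 0.0000; 0.0000 -0.9959]  S=[0.8998 0.1760; 0.1760 1.0529]  K=[-0.6230 -0.1389; -0.0524 -0.8046]  nu=[0.7784, 1.7293]  x^+=[-3.1212, 0.0477]  P^+=[0.3963 0.0204; 0.0204 0.1610]
step 2: x^-=[-3.1069, 0.0477]  P^-=[0.6630 0.0647; 0.0647 0.3510]  H_jac=[-0.9994 0.0000; 0.0000 -0.0477]  S=[1.1322 -0.0089; -0.0089 0.2008]  K=[-0.5856 -0.0414; -0.0578 -0.0859]  nu=[1.4247, -1.1389]  x^+=[-3.8940, 0.0633]  P^+=[0.2749 0.0261; 0.0261 0.3458]
step 3: x^-=[-3.8750, 0.0633]  P^-=[0.5617 0.1259; 0.1259 0.5358]  H_jac=[-0.7429 0.0000; 0.0000 -0.0632]  S=[0.7800 -0.0061; -0.0061 0.2021]  K=[-0.5354 -0.0555; -0.1212 -0.1712]  nu=[1.2006, -0.4480]  x^+=[-4.4930, -0.0056]  P^+=[0.3378 0.0739; 0.0739 0.5187]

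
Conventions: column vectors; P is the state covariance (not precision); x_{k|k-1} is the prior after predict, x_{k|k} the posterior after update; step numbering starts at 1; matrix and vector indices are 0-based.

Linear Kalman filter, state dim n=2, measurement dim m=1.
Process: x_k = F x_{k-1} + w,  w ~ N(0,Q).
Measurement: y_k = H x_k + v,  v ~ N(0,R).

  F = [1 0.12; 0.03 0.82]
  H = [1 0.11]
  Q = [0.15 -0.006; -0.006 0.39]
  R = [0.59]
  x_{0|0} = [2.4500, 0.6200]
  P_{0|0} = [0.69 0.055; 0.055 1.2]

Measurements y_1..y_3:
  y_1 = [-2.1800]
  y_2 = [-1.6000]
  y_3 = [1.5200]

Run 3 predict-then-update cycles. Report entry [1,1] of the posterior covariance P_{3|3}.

step 1: x^-=[2.5244, 0.5819]  P^-=[0.8705 0.1781; 0.1781 1.2002]  S=[1.5142]  K=[0.5878; 0.2048]  nu=[-4.7684]  x^+=[-0.2786, -0.3947]  P^+=[0.3473 -0.0042; -0.0042 1.1367]
step 2: x^-=[-0.3259, -0.3320]  P^-=[0.5126 0.1128; 0.1128 1.1544]  S=[1.1414]  K=[0.4600; 0.2101]  nu=[-1.2375]  x^+=[-0.8952, -0.5920]  P^+=[0.2711 0.0025; 0.0025 1.1040]
step 3: x^-=[-0.9662, -0.5123]  P^-=[0.4376 0.1128; 0.1128 1.1327]  S=[1.0661]  K=[0.4221; 0.2227]  nu=[2.5426]  x^+=[0.1070, 0.0540]  P^+=[0.2477 0.0126; 0.0126 1.0799]

P_post[1,1] = 1.0799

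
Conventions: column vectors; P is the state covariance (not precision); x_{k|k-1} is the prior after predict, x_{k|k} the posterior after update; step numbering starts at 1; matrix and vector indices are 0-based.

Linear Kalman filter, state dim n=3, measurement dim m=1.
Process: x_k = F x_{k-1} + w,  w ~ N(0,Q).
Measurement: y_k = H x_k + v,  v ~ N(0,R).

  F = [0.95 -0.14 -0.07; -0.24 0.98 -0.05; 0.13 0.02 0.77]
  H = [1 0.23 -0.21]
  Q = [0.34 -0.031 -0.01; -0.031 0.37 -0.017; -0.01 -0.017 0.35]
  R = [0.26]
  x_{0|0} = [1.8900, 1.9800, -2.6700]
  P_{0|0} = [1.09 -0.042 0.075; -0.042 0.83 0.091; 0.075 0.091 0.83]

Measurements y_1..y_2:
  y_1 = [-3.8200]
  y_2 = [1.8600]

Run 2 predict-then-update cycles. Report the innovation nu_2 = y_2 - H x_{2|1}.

innov = [4.3823]

step 1: x^-=[1.7052, 1.6203, -1.7706]  P^-=[1.3470 -0.4389 0.1218; -0.4389 1.2446 -0.0176; 0.1218 -0.0176 0.8785]  S=[1.4603]  K=[0.8358; -0.1020; -0.0457]  nu=[-6.2697]  x^+=[-3.5351, 2.2598, -1.4839]  P^+=[0.3269 -0.3144 0.1776; -0.3144 1.2294 -0.0244; 0.1776 -0.0244 0.8754]
step 2: x^-=[-3.5708, 3.1372, -1.5570]  P^-=[0.7230 -0.5784 0.1104; -0.5784 1.7263 -0.1277; 0.1104 -0.1277 0.9082]  S=[0.8142]  K=[0.6960; -0.1898; -0.1347]  nu=[4.3823]  x^+=[-0.5206, 2.3057, -2.1472]  P^+=[0.3285 -0.4708 0.1868; -0.4708 1.6970 -0.1485; 0.1868 -0.1485 0.8934]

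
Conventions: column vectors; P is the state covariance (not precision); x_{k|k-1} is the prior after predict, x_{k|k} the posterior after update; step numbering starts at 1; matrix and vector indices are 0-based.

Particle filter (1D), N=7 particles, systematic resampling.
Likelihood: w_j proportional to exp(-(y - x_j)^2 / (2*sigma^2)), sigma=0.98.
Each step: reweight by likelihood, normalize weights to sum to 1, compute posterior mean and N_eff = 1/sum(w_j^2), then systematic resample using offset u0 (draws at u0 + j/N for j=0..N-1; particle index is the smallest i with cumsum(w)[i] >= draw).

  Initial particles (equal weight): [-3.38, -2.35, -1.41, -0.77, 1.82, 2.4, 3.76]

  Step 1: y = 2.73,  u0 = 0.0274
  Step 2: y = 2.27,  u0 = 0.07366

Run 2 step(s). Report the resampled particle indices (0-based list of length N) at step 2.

step 1: w=[0.0000, 0.0000, 0.0001, 0.0008, 0.2991, 0.4350, 0.2650]  mean=2.5842  Neff=2.8658  idx=[4, 4, 5, 5, 5, 6, 6]
step 2: w=[0.1666, 0.1666, 0.1835, 0.1835, 0.1835, 0.0583, 0.0583]  mean=2.3653  Neff=6.1260  idx=[0, 1, 2, 2, 3, 4, 5]

resampled_idx = [0, 1, 2, 2, 3, 4, 5]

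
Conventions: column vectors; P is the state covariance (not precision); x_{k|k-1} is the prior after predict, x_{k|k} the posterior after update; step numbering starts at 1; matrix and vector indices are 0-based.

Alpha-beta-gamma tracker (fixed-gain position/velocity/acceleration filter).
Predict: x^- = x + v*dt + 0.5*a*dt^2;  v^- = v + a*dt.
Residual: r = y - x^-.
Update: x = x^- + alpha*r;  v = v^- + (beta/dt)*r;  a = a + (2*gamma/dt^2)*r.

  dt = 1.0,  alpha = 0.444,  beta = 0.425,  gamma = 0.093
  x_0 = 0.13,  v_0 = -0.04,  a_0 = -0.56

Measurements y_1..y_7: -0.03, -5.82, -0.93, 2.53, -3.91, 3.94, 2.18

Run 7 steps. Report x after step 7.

x_post = 4.3669

step 1: x_pred=-0.1900  r=0.1600  x^+=-0.1190  v^+=-0.5320  a^+=-0.5302
step 2: x_pred=-0.9161  r=-4.9039  x^+=-3.0934  v^+=-3.1464  a^+=-1.4424
step 3: x_pred=-6.9610  r=6.0310  x^+=-4.2832  v^+=-2.0256  a^+=-0.3206
step 4: x_pred=-6.4691  r=8.9991  x^+=-2.4735  v^+=1.4784  a^+=1.3532
step 5: x_pred=-0.3185  r=-3.5915  x^+=-1.9131  v^+=1.3053  a^+=0.6852
step 6: x_pred=-0.2652  r=4.2052  x^+=1.6019  v^+=3.7777  a^+=1.4674
step 7: x_pred=6.1133  r=-3.9333  x^+=4.3669  v^+=3.5734  a^+=0.7358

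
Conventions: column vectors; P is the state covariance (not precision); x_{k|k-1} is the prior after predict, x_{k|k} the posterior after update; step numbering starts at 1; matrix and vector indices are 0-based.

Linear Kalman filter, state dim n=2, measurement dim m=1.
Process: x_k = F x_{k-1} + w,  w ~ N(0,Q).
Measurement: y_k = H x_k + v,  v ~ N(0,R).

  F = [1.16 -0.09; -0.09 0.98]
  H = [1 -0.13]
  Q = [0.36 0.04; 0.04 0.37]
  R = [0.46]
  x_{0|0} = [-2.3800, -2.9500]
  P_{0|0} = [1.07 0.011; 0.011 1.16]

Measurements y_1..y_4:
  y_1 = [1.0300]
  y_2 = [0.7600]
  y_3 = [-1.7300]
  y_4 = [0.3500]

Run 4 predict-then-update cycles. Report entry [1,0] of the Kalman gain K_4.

step 1: x^-=[-2.4953, -2.6768]  P^-=[1.8069 -0.1614; -0.1614 1.4908]  S=[2.3341]  K=[0.7831; -0.1522]  nu=[3.1773]  x^+=[-0.0070, -3.1604]  P^+=[0.3754 0.1168; 0.1168 1.4367]
step 2: x^-=[0.2763, -3.0965]  P^-=[0.8524 0.0078; 0.0078 1.7323]  S=[1.3397]  K=[0.6355; -0.1623]  nu=[0.0812]  x^+=[0.3279, -3.1097]  P^+=[0.3113 0.1460; 0.1460 1.6970]
step 3: x^-=[0.6602, -3.0770]  P^-=[0.7622 0.0249; 0.0249 1.9766]  S=[1.2491]  K=[0.6076; -0.1858]  nu=[-2.7902]  x^+=[-1.0351, -2.5587]  P^+=[0.3011 0.1659; 0.1659 1.9335]
step 4: x^-=[-0.9704, -2.4144]  P^-=[0.7461 0.0280; 0.0280 2.2001]  S=[1.2360]  K=[0.6007; -0.2088]  nu=[1.0066]  x^+=[-0.3658, -2.6245]  P^+=[0.3001 0.1830; 0.1830 2.1462]

K[1,0] = -0.2088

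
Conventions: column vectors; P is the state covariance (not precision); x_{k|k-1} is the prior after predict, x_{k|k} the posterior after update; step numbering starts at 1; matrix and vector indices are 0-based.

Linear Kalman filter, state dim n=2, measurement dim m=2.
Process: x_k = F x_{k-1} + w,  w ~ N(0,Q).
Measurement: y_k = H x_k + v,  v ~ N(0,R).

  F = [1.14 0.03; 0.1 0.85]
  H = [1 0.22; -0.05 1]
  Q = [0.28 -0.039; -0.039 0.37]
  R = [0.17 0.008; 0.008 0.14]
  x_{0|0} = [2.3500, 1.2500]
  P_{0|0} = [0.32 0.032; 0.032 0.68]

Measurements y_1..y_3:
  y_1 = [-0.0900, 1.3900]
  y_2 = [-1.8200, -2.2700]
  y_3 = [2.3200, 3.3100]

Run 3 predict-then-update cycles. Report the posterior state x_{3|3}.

step 1: x^-=[2.7165, 1.2975]  P^-=[0.6987 0.0459; 0.0459 0.8699]  S=[0.9310 0.2099; 0.2099 1.0071]  K=[0.7963 -0.1550; 0.0637 0.8483]  nu=[-3.0919, 0.2283]  x^+=[0.2191, 1.2943]  P^+=[0.1360 -0.0085; -0.0085 0.1188]
step 2: x^-=[0.2886, 1.1221]  P^-=[0.4563 -0.0288; -0.0288 0.4558]  S=[0.6357 0.0570; 0.0570 0.5998]  K=[0.7217 -0.1546; 0.0445 0.7581]  nu=[-2.3554, -3.3776]  x^+=[-0.8892, -1.5432]  P^+=[0.1236 -0.0097; -0.0097 0.1060]
step 3: x^-=[-1.0599, -1.4006]  P^-=[0.4400 -0.0316; -0.0316 0.4462]  S=[0.6177 0.0529; 0.0529 0.5904]  K=[0.7143 -0.1548; 0.0431 0.7545]  nu=[3.6881, 4.6576]  x^+=[0.8536, 2.2725]  P^+=[0.1224 -0.0098; -0.0098 0.1055]

x_post = [0.8536, 2.2725]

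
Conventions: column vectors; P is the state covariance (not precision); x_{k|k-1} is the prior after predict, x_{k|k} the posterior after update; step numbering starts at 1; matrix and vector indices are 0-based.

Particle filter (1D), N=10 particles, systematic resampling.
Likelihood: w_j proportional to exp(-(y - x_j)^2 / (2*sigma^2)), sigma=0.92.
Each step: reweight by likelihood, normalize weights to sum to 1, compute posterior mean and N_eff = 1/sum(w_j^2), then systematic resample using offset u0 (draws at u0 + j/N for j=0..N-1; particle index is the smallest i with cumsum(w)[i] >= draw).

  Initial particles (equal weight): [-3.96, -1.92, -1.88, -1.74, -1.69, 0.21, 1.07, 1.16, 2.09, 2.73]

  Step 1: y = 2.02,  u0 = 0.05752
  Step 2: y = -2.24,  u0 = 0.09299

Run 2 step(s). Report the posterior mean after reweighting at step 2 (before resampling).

post_mean = 1.1188

step 1: w=[0.0000, 0.0000, 0.0000, 0.0001, 0.0001, 0.0463, 0.1882, 0.2072, 0.3198, 0.2382]  mean=1.7697  Neff=4.1748  idx=[6, 6, 7, 7, 8, 8, 8, 8, 9, 9]
step 2: w=[0.2907, 0.2907, 0.2034, 0.2034, 0.0029, 0.0029, 0.0029, 0.0029, 0.0001, 0.0001]  mean=1.1188  Neff=3.9720  idx=[0, 0, 1, 1, 1, 2, 2, 3, 3, 5]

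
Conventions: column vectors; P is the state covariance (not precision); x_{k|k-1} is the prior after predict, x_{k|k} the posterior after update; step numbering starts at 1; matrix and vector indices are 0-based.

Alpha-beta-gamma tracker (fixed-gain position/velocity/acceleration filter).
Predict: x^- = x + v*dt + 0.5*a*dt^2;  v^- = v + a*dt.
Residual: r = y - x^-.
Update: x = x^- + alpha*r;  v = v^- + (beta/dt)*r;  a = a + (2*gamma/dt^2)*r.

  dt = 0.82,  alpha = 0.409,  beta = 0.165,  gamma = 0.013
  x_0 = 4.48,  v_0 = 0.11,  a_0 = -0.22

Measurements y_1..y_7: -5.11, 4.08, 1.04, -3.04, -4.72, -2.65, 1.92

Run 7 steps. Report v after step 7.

v_post = -0.7136

step 1: x_pred=4.4962  r=-9.6062  x^+=0.5673  v^+=-2.0034  a^+=-0.5914
step 2: x_pred=-1.2743  r=5.3543  x^+=0.9156  v^+=-1.4110  a^+=-0.3844
step 3: x_pred=-0.3706  r=1.4106  x^+=0.2063  v^+=-1.4423  a^+=-0.3299
step 4: x_pred=-1.0873  r=-1.9527  x^+=-1.8859  v^+=-2.1057  a^+=-0.4054
step 5: x_pred=-3.7489  r=-0.9711  x^+=-4.1461  v^+=-2.6335  a^+=-0.4429
step 6: x_pred=-6.4545  r=3.8045  x^+=-4.8985  v^+=-2.2312  a^+=-0.2958
step 7: x_pred=-6.8275  r=8.7475  x^+=-3.2498  v^+=-0.7136  a^+=0.0424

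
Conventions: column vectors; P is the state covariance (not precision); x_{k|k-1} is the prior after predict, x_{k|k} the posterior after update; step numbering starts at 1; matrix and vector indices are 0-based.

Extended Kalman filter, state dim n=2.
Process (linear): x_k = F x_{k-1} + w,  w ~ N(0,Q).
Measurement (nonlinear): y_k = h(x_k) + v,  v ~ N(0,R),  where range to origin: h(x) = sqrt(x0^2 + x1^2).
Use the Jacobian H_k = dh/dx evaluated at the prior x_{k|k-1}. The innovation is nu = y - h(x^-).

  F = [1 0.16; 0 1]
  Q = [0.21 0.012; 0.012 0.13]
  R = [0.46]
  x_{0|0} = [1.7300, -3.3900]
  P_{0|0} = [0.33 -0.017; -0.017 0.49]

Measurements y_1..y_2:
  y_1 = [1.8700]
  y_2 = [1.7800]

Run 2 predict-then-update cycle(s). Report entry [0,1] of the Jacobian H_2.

step 1: x^-=[1.1876, -3.3900]  P^-=[0.5471 0.0734; 0.0734 0.6200]  H_jac=[0.3306 -0.9438]  S=[1.0262]  K=[0.1088; -0.5465]  nu=[-1.7220]  x^+=[1.0003, -2.4489]  P^+=[0.5350 0.1344; 0.1344 0.3135]
step 2: x^-=[0.6085, -2.4489]  P^-=[0.7960 0.1966; 0.1966 0.4435]  H_jac=[0.2411 -0.9705]  S=[0.8320]  K=[0.0014; -0.4603]  nu=[-0.7433]  x^+=[0.6074, -2.1067]  P^+=[0.7960 0.1971; 0.1971 0.2672]

H_jac[0,1] = -0.9705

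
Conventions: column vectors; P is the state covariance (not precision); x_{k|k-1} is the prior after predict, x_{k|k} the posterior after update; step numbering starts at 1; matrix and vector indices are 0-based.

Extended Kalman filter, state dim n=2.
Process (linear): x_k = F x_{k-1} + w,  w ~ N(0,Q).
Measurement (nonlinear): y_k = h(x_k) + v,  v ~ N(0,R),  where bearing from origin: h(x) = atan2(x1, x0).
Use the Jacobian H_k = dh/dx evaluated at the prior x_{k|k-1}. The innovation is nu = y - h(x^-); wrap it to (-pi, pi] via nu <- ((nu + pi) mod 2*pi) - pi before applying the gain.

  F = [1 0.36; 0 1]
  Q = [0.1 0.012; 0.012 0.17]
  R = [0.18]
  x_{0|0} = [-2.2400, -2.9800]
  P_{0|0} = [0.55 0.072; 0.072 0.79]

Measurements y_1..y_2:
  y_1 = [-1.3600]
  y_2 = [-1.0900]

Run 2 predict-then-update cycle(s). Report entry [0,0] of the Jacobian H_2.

step 1: x^-=[-3.3128, -2.9800]  P^-=[0.8042 0.3684; 0.3684 0.9600]  H_jac=[0.1501 -0.1668]  S=[0.2064]  K=[0.2870; -0.5082]  nu=[1.0490]  x^+=[-3.0117, -3.5131]  P^+=[0.7872 0.3985; 0.3985 0.9067]
step 2: x^-=[-4.2764, -3.5131]  P^-=[1.2917 0.7369; 0.7369 1.0767]  H_jac=[0.1147 -0.1396]  S=[0.1944]  K=[0.2329; -0.3385]  nu=[1.3639]  x^+=[-3.9588, -3.9748]  P^+=[1.2811 0.7522; 0.7522 1.0544]

H_jac[0,0] = 0.1147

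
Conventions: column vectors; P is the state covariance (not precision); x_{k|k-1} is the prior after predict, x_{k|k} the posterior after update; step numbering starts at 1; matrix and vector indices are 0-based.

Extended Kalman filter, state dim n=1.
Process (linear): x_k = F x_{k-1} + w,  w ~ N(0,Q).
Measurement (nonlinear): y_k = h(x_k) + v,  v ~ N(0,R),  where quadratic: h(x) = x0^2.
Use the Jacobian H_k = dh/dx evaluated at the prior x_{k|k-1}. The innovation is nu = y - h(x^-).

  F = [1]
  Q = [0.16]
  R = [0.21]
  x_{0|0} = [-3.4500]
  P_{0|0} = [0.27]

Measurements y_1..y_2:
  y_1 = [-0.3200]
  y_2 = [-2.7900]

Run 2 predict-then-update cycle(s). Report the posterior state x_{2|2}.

step 1: x^-=[-3.4500]  P^-=[0.4300]  H_jac=[-6.9000]  S=[20.6823]  K=[-0.1435]  nu=[-12.2225]  x^+=[-1.6966]  P^+=[0.0044]
step 2: x^-=[-1.6966]  P^-=[0.1644]  H_jac=[-3.3932]  S=[2.1025]  K=[-0.2653]  nu=[-5.6685]  x^+=[-0.1929]  P^+=[0.0164]

x_post = [-0.1929]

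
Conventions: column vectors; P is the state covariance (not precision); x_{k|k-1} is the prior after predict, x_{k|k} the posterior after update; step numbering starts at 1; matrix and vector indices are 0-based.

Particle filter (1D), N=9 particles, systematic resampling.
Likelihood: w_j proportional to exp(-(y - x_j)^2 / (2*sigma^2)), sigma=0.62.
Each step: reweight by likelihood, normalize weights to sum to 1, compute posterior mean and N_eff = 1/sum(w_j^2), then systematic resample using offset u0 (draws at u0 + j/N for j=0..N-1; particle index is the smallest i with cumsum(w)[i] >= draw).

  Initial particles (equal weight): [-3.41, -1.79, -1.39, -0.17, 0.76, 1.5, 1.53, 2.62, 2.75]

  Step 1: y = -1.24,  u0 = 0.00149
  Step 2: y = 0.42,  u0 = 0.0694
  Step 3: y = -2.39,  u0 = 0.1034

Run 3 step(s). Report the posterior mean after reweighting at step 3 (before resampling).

step 1: w=[0.0012, 0.3590, 0.5168, 0.1200, 0.0029, 0.0000, 0.0000, 0.0000, 0.0000]  mean=-1.3831  Neff=2.4367  idx=[1, 1, 1, 1, 2, 2, 2, 2, 3]
step 2: w=[0.0025, 0.0025, 0.0025, 0.0025, 0.0202, 0.0202, 0.0202, 0.0202, 0.9094]  mean=-0.2846  Neff=1.2069  idx=[6, 8, 8, 8, 8, 8, 8, 8, 8]
step 3: w=[0.9539, 0.0058, 0.0058, 0.0058, 0.0058, 0.0058, 0.0058, 0.0058, 0.0058]  mean=-1.3338  Neff=1.0986  idx=[0, 0, 0, 0, 0, 0, 0, 0, 7]

post_mean = -1.3338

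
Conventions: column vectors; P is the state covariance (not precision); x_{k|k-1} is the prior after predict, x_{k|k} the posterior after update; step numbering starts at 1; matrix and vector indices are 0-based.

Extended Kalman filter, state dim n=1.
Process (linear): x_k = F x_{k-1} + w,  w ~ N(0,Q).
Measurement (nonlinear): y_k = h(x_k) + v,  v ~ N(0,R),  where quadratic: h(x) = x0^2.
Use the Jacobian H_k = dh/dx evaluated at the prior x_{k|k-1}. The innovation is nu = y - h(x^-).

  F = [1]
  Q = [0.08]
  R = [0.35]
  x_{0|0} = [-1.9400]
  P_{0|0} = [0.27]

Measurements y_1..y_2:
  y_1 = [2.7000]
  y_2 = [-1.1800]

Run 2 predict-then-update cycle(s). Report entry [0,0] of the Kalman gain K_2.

step 1: x^-=[-1.9400]  P^-=[0.3500]  H_jac=[-3.8800]  S=[5.6190]  K=[-0.2417]  nu=[-1.0636]  x^+=[-1.6830]  P^+=[0.0218]
step 2: x^-=[-1.6830]  P^-=[0.1018]  H_jac=[-3.3659]  S=[1.5033]  K=[-0.2279]  nu=[-4.0123]  x^+=[-0.7684]  P^+=[0.0237]

K[0,0] = -0.2279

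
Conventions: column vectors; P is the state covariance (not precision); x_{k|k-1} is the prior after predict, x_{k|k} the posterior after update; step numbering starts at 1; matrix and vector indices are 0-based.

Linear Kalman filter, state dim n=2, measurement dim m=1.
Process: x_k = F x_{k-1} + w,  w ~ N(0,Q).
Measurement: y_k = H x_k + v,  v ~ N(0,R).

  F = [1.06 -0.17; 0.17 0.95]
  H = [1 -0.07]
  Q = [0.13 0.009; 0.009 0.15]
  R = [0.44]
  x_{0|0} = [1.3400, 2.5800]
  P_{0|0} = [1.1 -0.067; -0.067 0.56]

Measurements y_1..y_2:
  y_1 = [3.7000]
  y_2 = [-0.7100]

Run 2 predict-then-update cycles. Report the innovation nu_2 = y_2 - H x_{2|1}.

innov = [-3.4224]

step 1: x^-=[0.9818, 2.6788]  P^-=[1.4063 0.0512; 0.0512 0.6655]  S=[1.8424]  K=[0.7614; 0.0025]  nu=[2.9057]  x^+=[3.1941, 2.6861]  P^+=[0.3383 0.0477; 0.0477 0.6655]
step 2: x^-=[2.9291, 3.0948]  P^-=[0.5122 0.0091; 0.0091 0.7758]  S=[0.9547]  K=[0.5358; -0.0473]  nu=[-3.4224]  x^+=[1.0953, 3.2568]  P^+=[0.2381 0.0333; 0.0333 0.7737]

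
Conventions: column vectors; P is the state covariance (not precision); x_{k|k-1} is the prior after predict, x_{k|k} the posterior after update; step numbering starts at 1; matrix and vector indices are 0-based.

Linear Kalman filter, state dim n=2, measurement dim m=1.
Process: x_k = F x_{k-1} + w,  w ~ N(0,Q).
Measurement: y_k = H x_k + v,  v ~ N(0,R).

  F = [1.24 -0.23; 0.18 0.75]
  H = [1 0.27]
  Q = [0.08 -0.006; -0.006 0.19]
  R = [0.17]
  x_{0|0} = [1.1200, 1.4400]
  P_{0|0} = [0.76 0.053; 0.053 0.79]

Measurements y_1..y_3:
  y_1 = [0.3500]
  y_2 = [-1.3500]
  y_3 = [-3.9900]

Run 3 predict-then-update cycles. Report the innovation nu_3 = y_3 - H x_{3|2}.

innov = [-2.4547]

step 1: x^-=[1.0576, 1.2816]  P^-=[1.2601 0.0745; 0.0745 0.6733]  S=[1.5194]  K=[0.8426; 0.1686]  nu=[-1.0536]  x^+=[0.1698, 1.1039]  P^+=[0.1814 -0.1415; -0.1415 0.6301]
step 2: x^-=[-0.0433, 0.8585]  P^-=[0.4730 -0.1999; -0.1999 0.5121]  S=[0.5724]  K=[0.7321; -0.1077]  nu=[-1.5385]  x^+=[-1.1696, 1.0241]  P^+=[0.1662 -0.1548; -0.1548 0.5055]
step 3: x^-=[-1.6858, 0.5576]  P^-=[0.4506 -0.1936; -0.1936 0.4379]  S=[0.5480]  K=[0.7269; -0.1376]  nu=[-2.4547]  x^+=[-3.4702, 0.8953]  P^+=[0.1611 -0.1388; -0.1388 0.4276]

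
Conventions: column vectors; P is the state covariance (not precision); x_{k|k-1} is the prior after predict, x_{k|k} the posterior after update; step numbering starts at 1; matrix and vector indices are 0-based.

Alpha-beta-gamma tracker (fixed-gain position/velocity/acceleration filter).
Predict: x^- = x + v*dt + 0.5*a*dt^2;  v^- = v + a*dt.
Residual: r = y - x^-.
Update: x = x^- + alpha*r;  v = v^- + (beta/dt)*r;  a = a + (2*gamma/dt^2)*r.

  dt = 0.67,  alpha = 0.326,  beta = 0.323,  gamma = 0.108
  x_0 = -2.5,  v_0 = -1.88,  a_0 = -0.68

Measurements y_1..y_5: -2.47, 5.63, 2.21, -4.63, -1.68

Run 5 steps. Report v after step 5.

v_post = -0.3785

step 1: x_pred=-3.9122  r=1.4422  x^+=-3.4421  v^+=-1.6403  a^+=0.0140
step 2: x_pred=-4.5379  r=10.1679  x^+=-1.2232  v^+=3.2709  a^+=4.9065
step 3: x_pred=2.0696  r=0.1404  x^+=2.1154  v^+=6.6260  a^+=4.9741
step 4: x_pred=7.6712  r=-12.3012  x^+=3.6610  v^+=4.0283  a^+=-0.9449
step 5: x_pred=6.1479  r=-7.8279  x^+=3.5960  v^+=-0.3785  a^+=-4.7115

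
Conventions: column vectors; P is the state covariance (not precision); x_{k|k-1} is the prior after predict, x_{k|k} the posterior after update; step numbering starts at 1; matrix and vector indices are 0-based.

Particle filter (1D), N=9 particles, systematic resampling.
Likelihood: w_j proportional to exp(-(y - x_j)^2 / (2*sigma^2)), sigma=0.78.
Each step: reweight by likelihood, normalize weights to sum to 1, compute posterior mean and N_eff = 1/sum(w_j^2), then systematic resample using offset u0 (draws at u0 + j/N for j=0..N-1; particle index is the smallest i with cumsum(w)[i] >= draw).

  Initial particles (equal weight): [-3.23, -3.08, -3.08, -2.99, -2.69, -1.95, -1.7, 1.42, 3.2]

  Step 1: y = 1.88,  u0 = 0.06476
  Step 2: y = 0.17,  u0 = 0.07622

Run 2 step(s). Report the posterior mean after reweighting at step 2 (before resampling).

step 1: w=[0.0000, 0.0000, 0.0000, 0.0000, 0.0000, 0.0000, 0.0000, 0.7787, 0.2213]  mean=1.8138  Neff=1.5260  idx=[7, 7, 7, 7, 7, 7, 7, 8, 8]
step 2: w=[0.1428, 0.1428, 0.1428, 0.1428, 0.1428, 0.1428, 0.1428, 0.0003, 0.0003]  mean=1.4210  Neff=7.0076  idx=[0, 1, 2, 2, 3, 4, 5, 5, 6]

post_mean = 1.4210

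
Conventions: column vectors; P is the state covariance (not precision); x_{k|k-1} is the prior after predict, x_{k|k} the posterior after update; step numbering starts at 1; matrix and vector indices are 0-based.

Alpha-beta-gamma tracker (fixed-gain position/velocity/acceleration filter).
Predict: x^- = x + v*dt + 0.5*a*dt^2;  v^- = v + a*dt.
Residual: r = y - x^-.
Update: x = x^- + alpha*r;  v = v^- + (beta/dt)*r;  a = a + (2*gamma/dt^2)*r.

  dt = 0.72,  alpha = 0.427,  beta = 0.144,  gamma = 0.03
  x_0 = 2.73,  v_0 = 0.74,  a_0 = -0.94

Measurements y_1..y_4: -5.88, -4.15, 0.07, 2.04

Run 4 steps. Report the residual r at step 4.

resid = 8.6686

step 1: x_pred=3.0192  r=-8.8992  x^+=-0.7808  v^+=-1.7166  a^+=-1.9700
step 2: x_pred=-2.5274  r=-1.6226  x^+=-3.2202  v^+=-3.4595  a^+=-2.1578
step 3: x_pred=-6.2704  r=6.3404  x^+=-3.5631  v^+=-3.7451  a^+=-1.4240
step 4: x_pred=-6.6286  r=8.6686  x^+=-2.9271  v^+=-3.0366  a^+=-0.4206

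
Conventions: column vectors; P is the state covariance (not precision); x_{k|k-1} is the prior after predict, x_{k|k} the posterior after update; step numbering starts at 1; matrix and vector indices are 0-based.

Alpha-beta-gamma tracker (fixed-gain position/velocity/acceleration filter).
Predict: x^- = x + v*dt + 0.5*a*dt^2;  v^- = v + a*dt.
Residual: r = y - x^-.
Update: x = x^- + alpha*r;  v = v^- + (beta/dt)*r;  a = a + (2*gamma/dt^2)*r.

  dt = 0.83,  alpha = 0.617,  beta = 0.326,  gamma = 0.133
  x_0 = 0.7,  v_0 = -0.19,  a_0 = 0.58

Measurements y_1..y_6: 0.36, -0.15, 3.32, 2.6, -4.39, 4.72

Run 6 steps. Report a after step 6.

a_post = 0.0476

step 1: x_pred=0.7421  r=-0.3821  x^+=0.5063  v^+=0.1413  a^+=0.4325
step 2: x_pred=0.7726  r=-0.9226  x^+=0.2034  v^+=0.1379  a^+=0.0762
step 3: x_pred=0.3441  r=2.9759  x^+=2.1802  v^+=1.3700  a^+=1.2253
step 4: x_pred=3.7394  r=-1.1394  x^+=3.0364  v^+=1.9395  a^+=0.7854
step 5: x_pred=4.9167  r=-9.3067  x^+=-0.8255  v^+=-1.0641  a^+=-2.8082
step 6: x_pred=-2.6760  r=7.3960  x^+=1.8873  v^+=-0.4899  a^+=0.0476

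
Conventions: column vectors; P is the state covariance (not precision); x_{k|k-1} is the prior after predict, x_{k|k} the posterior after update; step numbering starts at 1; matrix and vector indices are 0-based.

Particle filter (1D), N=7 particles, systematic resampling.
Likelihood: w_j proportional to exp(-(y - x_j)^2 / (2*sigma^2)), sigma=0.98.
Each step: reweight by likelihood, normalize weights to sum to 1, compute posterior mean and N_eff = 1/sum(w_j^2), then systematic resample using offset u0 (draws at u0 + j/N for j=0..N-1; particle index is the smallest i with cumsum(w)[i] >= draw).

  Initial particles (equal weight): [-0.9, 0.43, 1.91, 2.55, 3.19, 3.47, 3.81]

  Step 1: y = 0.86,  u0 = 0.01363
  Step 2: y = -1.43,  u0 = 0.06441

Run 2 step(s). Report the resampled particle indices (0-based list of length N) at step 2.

step 1: w=[0.0999, 0.4551, 0.2822, 0.1133, 0.0297, 0.0144, 0.0054]  mean=1.0991  Neff=3.2187  idx=[0, 1, 1, 1, 2, 2, 3]
step 2: w=[0.6327, 0.1209, 0.1209, 0.1209, 0.0022, 0.0022, 0.0002]  mean=-0.4045  Neff=2.2515  idx=[0, 0, 0, 0, 1, 2, 3]

resampled_idx = [0, 0, 0, 0, 1, 2, 3]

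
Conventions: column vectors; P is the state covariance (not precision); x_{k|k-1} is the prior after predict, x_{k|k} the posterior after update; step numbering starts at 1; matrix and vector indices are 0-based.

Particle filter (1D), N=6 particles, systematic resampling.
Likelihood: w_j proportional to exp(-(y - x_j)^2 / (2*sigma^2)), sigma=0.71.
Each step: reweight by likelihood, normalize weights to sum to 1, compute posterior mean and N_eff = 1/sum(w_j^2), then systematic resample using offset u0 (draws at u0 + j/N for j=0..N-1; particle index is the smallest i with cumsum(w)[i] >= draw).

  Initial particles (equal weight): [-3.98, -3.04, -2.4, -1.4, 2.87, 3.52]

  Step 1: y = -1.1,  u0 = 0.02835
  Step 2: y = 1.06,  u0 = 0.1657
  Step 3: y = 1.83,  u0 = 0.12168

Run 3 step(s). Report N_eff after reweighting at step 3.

N_eff = 6.0000

step 1: w=[0.0002, 0.0212, 0.1662, 0.8124, 0.0000, 0.0000]  mean=-1.6016  Neff=1.4535  idx=[2, 3, 3, 3, 3, 3]
step 2: w=[0.0006, 0.1999, 0.1999, 0.1999, 0.1999, 0.1999]  mean=-1.4006  Neff=5.0056  idx=[1, 2, 3, 4, 5, 5]
step 3: w=[0.1667, 0.1667, 0.1667, 0.1667, 0.1667, 0.1667]  mean=-1.4000  Neff=6.0000  idx=[0, 1, 2, 3, 4, 5]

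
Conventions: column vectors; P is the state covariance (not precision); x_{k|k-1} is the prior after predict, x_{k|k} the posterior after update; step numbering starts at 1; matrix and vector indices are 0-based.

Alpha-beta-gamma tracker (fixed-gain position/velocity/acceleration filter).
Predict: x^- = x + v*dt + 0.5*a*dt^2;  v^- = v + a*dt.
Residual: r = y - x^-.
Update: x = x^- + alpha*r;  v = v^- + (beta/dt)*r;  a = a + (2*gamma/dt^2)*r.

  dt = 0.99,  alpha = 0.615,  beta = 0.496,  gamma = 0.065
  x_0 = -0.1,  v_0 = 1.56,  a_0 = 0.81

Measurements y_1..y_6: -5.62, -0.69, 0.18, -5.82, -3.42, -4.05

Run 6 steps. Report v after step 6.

v_post = -0.7914

step 1: x_pred=1.8413  r=-7.4613  x^+=-2.7474  v^+=-1.3763  a^+=-0.1797
step 2: x_pred=-4.1980  r=3.5080  x^+=-2.0406  v^+=0.2034  a^+=0.2856
step 3: x_pred=-1.6993  r=1.8793  x^+=-0.5435  v^+=1.4277  a^+=0.5349
step 4: x_pred=1.1320  r=-6.9520  x^+=-3.1435  v^+=-1.5258  a^+=-0.3872
step 5: x_pred=-4.8438  r=1.4238  x^+=-3.9682  v^+=-1.1958  a^+=-0.1984
step 6: x_pred=-5.2492  r=1.1992  x^+=-4.5117  v^+=-0.7914  a^+=-0.0393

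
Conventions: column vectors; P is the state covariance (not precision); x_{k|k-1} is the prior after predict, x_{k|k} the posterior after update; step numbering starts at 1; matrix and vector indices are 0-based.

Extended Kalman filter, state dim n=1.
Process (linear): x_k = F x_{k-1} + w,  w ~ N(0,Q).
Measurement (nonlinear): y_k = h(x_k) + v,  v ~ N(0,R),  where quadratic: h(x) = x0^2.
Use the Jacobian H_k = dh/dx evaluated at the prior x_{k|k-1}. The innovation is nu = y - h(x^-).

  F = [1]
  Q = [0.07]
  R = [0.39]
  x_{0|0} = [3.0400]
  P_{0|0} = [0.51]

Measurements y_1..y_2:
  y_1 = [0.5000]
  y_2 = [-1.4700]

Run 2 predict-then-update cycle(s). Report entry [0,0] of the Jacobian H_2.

H_jac[0,0] = 3.2558

step 1: x^-=[3.0400]  P^-=[0.5800]  H_jac=[6.0800]  S=[21.8305]  K=[0.1615]  nu=[-8.7416]  x^+=[1.6279]  P^+=[0.0104]
step 2: x^-=[1.6279]  P^-=[0.0804]  H_jac=[3.2558]  S=[1.2419]  K=[0.2107]  nu=[-4.1201]  x^+=[0.7599]  P^+=[0.0252]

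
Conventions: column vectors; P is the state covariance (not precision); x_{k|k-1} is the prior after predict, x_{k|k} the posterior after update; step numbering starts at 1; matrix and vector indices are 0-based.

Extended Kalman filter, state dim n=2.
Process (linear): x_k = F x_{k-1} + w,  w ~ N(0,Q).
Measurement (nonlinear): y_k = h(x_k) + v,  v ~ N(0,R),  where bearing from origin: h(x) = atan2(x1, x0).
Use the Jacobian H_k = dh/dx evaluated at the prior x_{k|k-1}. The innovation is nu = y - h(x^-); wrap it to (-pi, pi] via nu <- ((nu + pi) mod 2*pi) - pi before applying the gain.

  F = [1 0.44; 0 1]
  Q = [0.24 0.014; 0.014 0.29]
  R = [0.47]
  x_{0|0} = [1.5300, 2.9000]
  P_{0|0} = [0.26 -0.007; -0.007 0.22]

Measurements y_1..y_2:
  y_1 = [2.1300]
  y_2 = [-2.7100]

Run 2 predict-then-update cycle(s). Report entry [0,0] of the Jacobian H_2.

step 1: x^-=[2.8060, 2.9000]  P^-=[0.5364 0.1038; 0.1038 0.5100]  H_jac=[-0.1781 0.1723]  S=[0.4958]  K=[-0.1566; 0.1400]  nu=[1.3281]  x^+=[2.5980, 3.0859]  P^+=[0.5243 0.1147; 0.1147 0.5003]
step 2: x^-=[3.9558, 3.0859]  P^-=[0.9620 0.3488; 0.3488 0.7903]  H_jac=[-0.1226 0.1572]  S=[0.4905]  K=[-0.1287; 0.1660]  nu=[2.9107]  x^+=[3.5812, 3.5691]  P^+=[0.9539 0.3593; 0.3593 0.7768]

H_jac[0,0] = -0.1226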